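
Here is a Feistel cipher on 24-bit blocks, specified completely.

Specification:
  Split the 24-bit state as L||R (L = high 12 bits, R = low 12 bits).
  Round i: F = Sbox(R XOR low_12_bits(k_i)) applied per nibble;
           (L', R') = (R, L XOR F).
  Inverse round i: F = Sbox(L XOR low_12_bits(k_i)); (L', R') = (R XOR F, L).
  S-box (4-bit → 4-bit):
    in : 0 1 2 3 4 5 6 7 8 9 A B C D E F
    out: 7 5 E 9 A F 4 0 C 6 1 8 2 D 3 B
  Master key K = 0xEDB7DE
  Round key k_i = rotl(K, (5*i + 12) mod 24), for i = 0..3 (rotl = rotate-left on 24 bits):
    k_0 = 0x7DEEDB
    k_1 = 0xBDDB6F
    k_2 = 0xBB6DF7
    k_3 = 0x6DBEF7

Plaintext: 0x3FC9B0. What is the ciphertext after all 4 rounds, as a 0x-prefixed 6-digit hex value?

0xFDF084

s_0 = plaintext = 0x3FC9B0
s_1 = Round(s_0, k_0) = 0x9B03B4
s_2 = Round(s_1, k_1) = 0x3B4568
s_3 = Round(s_2, k_2) = 0x568FDF
s_4 = Round(s_3, k_3) = 0xFDF084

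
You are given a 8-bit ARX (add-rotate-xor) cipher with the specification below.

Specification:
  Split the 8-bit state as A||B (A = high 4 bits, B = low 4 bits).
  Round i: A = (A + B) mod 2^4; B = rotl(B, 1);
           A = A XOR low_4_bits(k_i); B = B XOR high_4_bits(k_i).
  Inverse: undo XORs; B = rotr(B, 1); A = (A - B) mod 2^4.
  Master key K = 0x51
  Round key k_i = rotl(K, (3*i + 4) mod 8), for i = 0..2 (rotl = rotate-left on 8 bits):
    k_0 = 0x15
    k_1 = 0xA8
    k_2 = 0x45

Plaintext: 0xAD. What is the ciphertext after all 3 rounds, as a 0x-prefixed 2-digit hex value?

0x6B

s_0 = plaintext = 0xAD
s_1 = Round(s_0, k_0) = 0x2A
s_2 = Round(s_1, k_1) = 0x4F
s_3 = Round(s_2, k_2) = 0x6B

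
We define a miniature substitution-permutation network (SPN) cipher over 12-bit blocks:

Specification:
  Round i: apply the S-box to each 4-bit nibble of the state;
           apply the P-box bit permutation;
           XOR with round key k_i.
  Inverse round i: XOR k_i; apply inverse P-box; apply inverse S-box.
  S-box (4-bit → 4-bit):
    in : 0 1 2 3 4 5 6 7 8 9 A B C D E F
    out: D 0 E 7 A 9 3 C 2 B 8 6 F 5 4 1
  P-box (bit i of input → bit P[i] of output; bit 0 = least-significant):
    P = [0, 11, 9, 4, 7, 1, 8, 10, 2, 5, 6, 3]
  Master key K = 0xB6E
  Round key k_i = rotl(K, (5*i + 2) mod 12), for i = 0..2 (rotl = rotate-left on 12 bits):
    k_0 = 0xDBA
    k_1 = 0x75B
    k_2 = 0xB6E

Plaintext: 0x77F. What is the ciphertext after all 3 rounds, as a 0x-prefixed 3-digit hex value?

0xBBA

s_0 = plaintext = 0x77F
s_1 = Round(s_0, k_0) = 0x8F3
s_2 = Round(s_1, k_1) = 0xDFA
s_3 = Round(s_2, k_2) = 0xBBA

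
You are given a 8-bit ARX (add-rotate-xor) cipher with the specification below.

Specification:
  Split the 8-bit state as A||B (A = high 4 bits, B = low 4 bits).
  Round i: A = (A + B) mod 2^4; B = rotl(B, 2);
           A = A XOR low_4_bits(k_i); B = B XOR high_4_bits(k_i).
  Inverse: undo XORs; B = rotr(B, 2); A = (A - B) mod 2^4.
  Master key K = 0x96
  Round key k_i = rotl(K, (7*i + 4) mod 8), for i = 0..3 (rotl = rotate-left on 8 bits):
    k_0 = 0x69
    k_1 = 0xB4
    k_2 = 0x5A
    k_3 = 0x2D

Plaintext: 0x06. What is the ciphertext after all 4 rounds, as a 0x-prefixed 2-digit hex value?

0x53

s_0 = plaintext = 0x06
s_1 = Round(s_0, k_0) = 0xFF
s_2 = Round(s_1, k_1) = 0xA4
s_3 = Round(s_2, k_2) = 0x44
s_4 = Round(s_3, k_3) = 0x53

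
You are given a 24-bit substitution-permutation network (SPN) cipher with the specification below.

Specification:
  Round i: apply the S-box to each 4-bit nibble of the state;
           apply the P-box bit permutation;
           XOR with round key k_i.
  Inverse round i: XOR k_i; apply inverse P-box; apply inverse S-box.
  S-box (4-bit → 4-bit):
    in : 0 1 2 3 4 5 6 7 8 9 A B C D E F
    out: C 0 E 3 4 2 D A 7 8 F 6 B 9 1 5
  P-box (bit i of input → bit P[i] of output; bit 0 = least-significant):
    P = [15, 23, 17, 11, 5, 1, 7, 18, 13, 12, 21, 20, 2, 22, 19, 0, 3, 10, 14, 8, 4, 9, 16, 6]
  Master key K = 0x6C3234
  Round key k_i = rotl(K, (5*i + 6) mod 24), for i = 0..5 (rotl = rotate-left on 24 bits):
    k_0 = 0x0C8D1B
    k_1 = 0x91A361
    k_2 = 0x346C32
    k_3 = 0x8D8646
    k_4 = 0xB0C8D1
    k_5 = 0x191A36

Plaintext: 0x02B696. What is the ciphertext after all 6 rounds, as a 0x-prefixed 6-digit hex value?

s_0 = plaintext = 0x02B696
s_1 = Round(s_0, k_0) = 0x73605B
s_2 = Round(s_1, k_1) = 0x2BA52E
s_3 = Round(s_2, k_2) = 0x79BAF5
s_4 = Round(s_3, k_3) = 0x75B5A6
s_5 = Round(s_4, k_4) = 0xFE5633
s_6 = Round(s_5, k_5) = 0xE8BA0C

0xE8BA0C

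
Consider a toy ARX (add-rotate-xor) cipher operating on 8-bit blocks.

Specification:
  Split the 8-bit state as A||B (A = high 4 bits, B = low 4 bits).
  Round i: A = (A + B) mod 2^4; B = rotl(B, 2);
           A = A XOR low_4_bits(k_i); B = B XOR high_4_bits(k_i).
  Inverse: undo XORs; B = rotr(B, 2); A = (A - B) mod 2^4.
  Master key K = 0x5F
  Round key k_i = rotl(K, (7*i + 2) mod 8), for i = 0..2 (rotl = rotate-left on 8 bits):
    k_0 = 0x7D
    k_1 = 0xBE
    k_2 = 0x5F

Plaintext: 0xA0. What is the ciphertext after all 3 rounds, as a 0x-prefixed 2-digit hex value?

s_0 = plaintext = 0xA0
s_1 = Round(s_0, k_0) = 0x77
s_2 = Round(s_1, k_1) = 0x06
s_3 = Round(s_2, k_2) = 0x9C

0x9C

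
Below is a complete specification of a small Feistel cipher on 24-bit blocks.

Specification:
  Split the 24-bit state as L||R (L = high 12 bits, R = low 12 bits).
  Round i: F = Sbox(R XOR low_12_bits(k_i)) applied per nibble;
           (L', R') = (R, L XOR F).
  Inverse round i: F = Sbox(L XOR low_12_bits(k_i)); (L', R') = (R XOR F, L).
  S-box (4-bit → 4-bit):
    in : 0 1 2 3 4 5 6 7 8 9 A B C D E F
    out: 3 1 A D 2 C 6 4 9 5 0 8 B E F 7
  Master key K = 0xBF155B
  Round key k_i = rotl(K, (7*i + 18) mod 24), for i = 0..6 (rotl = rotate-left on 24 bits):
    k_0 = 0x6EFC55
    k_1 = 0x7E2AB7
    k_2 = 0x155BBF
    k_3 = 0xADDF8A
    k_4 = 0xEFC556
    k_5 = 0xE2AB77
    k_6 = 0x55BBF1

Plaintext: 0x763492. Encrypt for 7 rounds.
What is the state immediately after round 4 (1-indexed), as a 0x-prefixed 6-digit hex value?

0x0F81BB

s_0 = plaintext = 0x763492
s_1 = Round(s_0, k_0) = 0x492ED7
s_2 = Round(s_1, k_1) = 0xED76F1
s_3 = Round(s_2, k_2) = 0x6F10F8
s_4 = Round(s_3, k_3) = 0x0F81BB
s_5 = Round(s_4, k_4) = 0x1BB206
s_6 = Round(s_5, k_5) = 0x2064FA
s_7 = Round(s_6, k_6) = 0x4FA53E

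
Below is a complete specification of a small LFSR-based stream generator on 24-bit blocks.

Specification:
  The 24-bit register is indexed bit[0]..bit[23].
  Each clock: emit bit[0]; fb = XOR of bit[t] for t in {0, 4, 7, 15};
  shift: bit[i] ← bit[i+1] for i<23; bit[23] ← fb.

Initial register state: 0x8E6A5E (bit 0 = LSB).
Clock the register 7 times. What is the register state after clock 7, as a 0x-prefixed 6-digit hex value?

reg_0 = 0x8E6A5E
clock 1: out=0, reg = 0xC7352F
clock 2: out=1, reg = 0xE39A97
clock 3: out=1, reg = 0x71CD4B
clock 4: out=1, reg = 0x38E6A5
clock 5: out=1, reg = 0x9C7352
clock 6: out=0, reg = 0xCE39A9
clock 7: out=1, reg = 0x671CD4

0x671CD4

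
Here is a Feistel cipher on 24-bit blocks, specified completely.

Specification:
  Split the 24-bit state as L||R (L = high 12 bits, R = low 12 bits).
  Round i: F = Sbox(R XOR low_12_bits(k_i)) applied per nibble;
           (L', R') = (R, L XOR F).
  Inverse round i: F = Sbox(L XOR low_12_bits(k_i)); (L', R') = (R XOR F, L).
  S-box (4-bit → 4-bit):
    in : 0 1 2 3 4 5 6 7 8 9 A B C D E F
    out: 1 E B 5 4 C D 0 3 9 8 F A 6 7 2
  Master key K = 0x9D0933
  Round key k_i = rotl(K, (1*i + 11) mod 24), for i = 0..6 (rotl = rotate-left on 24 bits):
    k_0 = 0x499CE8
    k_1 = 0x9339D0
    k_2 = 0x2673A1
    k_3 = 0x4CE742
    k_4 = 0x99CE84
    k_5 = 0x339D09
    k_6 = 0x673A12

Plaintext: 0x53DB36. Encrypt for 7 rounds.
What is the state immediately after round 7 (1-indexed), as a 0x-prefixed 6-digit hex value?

s_0 = plaintext = 0x53DB36
s_1 = Round(s_0, k_0) = 0xB3655A
s_2 = Round(s_1, k_1) = 0x55A10E
s_3 = Round(s_2, k_2) = 0x10EED8
s_4 = Round(s_3, k_3) = 0xED8896
s_5 = Round(s_4, k_4) = 0x896333
s_6 = Round(s_5, k_5) = 0x333FCE
s_7 = Round(s_6, k_6) = 0xFCEF59

0xFCEF59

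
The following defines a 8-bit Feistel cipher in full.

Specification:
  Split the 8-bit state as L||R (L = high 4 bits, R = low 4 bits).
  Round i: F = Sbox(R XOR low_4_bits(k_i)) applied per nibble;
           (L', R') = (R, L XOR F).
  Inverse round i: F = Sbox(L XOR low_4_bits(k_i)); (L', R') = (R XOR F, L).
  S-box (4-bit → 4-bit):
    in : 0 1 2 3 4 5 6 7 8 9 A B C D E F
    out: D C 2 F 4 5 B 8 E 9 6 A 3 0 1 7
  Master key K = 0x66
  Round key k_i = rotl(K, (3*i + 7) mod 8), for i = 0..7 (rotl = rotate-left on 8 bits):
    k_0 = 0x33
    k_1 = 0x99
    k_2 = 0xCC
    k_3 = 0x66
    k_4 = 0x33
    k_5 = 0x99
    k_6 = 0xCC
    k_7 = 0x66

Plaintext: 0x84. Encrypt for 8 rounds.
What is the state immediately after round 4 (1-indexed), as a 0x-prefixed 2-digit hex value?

0xCB

s_0 = plaintext = 0x84
s_1 = Round(s_0, k_0) = 0x40
s_2 = Round(s_1, k_1) = 0x0D
s_3 = Round(s_2, k_2) = 0xDC
s_4 = Round(s_3, k_3) = 0xCB
s_5 = Round(s_4, k_4) = 0xB2
s_6 = Round(s_5, k_5) = 0x21
s_7 = Round(s_6, k_6) = 0x12
s_8 = Round(s_7, k_7) = 0x25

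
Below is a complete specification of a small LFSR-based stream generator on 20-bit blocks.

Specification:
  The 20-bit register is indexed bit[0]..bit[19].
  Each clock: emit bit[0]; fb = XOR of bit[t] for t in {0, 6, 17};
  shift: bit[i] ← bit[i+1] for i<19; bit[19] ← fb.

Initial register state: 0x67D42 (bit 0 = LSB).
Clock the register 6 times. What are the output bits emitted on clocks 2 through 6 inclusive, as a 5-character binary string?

10000

reg_0 = 0x67D42
clock 1: out=0, reg = 0x33EA1
clock 2: out=1, reg = 0x19F50
clock 3: out=0, reg = 0x8CFA8
clock 4: out=0, reg = 0x467D4
clock 5: out=0, reg = 0xA33EA
clock 6: out=0, reg = 0x519F5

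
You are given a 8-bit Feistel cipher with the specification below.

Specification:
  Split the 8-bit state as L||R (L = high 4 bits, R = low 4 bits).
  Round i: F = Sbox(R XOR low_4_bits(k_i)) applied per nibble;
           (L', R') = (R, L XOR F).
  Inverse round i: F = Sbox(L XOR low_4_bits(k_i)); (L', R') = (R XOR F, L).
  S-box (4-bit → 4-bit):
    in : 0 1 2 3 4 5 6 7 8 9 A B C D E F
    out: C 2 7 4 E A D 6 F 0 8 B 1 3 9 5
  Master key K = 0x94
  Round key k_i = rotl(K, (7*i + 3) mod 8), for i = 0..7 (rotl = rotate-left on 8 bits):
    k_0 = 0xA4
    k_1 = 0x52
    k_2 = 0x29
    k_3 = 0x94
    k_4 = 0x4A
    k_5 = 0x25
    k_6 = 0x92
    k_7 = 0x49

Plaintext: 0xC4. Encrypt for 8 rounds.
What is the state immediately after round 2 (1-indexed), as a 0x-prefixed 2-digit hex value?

0x03

s_0 = plaintext = 0xC4
s_1 = Round(s_0, k_0) = 0x40
s_2 = Round(s_1, k_1) = 0x03
s_3 = Round(s_2, k_2) = 0x38
s_4 = Round(s_3, k_3) = 0x82
s_5 = Round(s_4, k_4) = 0x27
s_6 = Round(s_5, k_5) = 0x75
s_7 = Round(s_6, k_6) = 0x51
s_8 = Round(s_7, k_7) = 0x1A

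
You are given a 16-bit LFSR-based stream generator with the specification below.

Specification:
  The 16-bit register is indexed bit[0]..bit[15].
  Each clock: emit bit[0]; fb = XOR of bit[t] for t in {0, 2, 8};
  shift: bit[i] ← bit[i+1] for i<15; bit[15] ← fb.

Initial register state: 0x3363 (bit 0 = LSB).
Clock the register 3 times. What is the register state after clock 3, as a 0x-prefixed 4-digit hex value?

reg_0 = 0x3363
clock 1: out=1, reg = 0x19B1
clock 2: out=1, reg = 0x0CD8
clock 3: out=0, reg = 0x066C

0x066C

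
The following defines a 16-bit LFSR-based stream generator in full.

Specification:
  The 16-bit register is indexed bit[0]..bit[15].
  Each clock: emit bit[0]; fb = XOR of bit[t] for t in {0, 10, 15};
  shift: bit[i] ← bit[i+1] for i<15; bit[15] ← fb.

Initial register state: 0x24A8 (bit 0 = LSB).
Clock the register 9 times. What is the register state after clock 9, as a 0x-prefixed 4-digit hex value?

0x6F92

reg_0 = 0x24A8
clock 1: out=0, reg = 0x9254
clock 2: out=0, reg = 0xC92A
clock 3: out=0, reg = 0xE495
clock 4: out=1, reg = 0xF24A
clock 5: out=0, reg = 0xF925
clock 6: out=1, reg = 0x7C92
clock 7: out=0, reg = 0xBE49
clock 8: out=1, reg = 0xDF24
clock 9: out=0, reg = 0x6F92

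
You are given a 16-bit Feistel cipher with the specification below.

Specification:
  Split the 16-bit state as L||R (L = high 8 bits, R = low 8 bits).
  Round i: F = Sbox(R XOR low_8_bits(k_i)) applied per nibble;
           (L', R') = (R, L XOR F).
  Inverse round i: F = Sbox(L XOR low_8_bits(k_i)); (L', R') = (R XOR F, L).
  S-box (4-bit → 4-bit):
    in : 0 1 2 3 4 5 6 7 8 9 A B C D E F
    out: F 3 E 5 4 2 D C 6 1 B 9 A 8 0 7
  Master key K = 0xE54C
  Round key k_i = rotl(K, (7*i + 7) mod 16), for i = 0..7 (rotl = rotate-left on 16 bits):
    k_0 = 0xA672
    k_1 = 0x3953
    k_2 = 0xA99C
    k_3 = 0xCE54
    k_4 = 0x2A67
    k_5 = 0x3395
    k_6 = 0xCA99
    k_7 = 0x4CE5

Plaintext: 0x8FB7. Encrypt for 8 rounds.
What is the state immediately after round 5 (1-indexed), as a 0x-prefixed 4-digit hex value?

0xB8A3

s_0 = plaintext = 0x8FB7
s_1 = Round(s_0, k_0) = 0xB72D
s_2 = Round(s_1, k_1) = 0x2D77
s_3 = Round(s_2, k_2) = 0x7724
s_4 = Round(s_3, k_3) = 0x24B8
s_5 = Round(s_4, k_4) = 0xB8A3
s_6 = Round(s_5, k_5) = 0xA3E5
s_7 = Round(s_6, k_6) = 0xE569
s_8 = Round(s_7, k_7) = 0x698F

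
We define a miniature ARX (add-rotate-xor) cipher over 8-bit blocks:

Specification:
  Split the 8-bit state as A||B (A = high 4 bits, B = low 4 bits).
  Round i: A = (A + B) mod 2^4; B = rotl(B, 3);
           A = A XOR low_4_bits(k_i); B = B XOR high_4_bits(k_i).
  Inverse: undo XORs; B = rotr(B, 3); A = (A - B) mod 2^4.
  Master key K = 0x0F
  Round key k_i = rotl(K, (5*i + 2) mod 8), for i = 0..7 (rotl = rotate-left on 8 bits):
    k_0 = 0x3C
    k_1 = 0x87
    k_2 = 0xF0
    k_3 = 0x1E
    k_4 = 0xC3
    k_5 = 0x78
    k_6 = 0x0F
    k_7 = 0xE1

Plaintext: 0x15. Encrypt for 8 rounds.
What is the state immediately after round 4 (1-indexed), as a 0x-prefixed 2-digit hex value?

0xBF

s_0 = plaintext = 0x15
s_1 = Round(s_0, k_0) = 0xA9
s_2 = Round(s_1, k_1) = 0x44
s_3 = Round(s_2, k_2) = 0x8D
s_4 = Round(s_3, k_3) = 0xBF
s_5 = Round(s_4, k_4) = 0x93
s_6 = Round(s_5, k_5) = 0x4E
s_7 = Round(s_6, k_6) = 0xD7
s_8 = Round(s_7, k_7) = 0x55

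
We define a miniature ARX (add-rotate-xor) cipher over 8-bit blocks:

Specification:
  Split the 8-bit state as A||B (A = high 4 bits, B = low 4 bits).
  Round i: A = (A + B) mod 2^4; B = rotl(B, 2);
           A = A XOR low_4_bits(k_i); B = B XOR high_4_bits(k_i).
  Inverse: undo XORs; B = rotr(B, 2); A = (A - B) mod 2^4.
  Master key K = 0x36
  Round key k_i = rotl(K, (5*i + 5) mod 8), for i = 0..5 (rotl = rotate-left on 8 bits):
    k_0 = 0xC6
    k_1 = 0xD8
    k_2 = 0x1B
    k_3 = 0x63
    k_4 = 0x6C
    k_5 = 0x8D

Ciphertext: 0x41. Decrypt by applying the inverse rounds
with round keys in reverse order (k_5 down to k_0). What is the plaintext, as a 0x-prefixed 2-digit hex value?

s_0 = ciphertext = 0x41
s_1 = InvRound(s_0, k_5) = 0x36
s_2 = InvRound(s_1, k_4) = 0xF0
s_3 = InvRound(s_2, k_3) = 0x39
s_4 = InvRound(s_3, k_2) = 0x62
s_5 = InvRound(s_4, k_1) = 0xFF
s_6 = InvRound(s_5, k_0) = 0xDC

0xDC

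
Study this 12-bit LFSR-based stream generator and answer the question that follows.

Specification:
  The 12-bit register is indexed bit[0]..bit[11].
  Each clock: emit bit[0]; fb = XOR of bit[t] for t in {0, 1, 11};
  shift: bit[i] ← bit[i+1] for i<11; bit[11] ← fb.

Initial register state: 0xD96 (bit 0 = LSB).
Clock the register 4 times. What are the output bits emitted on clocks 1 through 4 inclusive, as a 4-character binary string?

0110

reg_0 = 0xD96
clock 1: out=0, reg = 0x6CB
clock 2: out=1, reg = 0x365
clock 3: out=1, reg = 0x9B2
clock 4: out=0, reg = 0x4D9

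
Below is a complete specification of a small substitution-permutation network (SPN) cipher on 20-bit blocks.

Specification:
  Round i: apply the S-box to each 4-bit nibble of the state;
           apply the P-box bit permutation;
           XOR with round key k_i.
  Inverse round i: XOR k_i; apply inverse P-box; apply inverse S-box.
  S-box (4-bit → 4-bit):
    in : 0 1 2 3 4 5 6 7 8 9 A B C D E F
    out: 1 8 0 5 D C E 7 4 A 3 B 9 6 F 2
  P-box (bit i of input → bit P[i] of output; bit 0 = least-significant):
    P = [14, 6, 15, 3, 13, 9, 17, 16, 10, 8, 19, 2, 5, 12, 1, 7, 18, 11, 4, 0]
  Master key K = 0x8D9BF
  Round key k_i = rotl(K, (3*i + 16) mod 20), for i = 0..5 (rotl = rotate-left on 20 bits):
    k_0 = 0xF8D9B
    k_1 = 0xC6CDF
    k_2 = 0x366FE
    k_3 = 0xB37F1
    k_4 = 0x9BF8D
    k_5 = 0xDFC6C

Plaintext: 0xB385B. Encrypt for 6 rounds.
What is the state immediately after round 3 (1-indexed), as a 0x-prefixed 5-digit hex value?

s_0 = plaintext = 0xB385B
s_1 = Round(s_0, k_0) = 0x0C5F0
s_2 = Round(s_1, k_1) = 0x02E7B
s_3 = Round(s_2, k_2) = 0xD01B2
s_4 = Round(s_3, k_3) = 0xA1DC5
s_5 = Round(s_4, k_4) = 0x41605
s_6 = Round(s_5, k_5) = 0x15DF1

0xD01B2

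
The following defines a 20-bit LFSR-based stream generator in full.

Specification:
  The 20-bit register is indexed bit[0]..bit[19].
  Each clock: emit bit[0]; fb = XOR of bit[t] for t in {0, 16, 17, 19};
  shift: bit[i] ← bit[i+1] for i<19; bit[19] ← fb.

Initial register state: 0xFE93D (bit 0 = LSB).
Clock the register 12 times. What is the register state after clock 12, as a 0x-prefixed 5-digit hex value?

0xC8CFE

reg_0 = 0xFE93D
clock 1: out=1, reg = 0x7F49E
clock 2: out=0, reg = 0x3FA4F
clock 3: out=1, reg = 0x9FD27
clock 4: out=1, reg = 0xCFE93
clock 5: out=1, reg = 0x67F49
clock 6: out=1, reg = 0x33FA4
clock 7: out=0, reg = 0x19FD2
clock 8: out=0, reg = 0x8CFE9
clock 9: out=1, reg = 0x467F4
clock 10: out=0, reg = 0x233FA
clock 11: out=0, reg = 0x919FD
clock 12: out=1, reg = 0xC8CFE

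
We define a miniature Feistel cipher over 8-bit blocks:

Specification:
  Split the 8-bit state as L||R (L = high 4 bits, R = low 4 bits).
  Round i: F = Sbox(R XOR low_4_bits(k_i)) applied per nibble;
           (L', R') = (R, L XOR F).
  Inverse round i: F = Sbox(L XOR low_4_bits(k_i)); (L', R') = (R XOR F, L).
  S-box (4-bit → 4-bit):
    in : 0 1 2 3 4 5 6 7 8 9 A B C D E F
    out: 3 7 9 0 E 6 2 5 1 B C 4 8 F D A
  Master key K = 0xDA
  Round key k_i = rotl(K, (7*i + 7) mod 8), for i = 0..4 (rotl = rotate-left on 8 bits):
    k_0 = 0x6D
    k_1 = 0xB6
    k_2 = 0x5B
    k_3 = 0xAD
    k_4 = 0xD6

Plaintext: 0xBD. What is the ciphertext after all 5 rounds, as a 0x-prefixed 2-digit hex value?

0x7B

s_0 = plaintext = 0xBD
s_1 = Round(s_0, k_0) = 0xD8
s_2 = Round(s_1, k_1) = 0x80
s_3 = Round(s_2, k_2) = 0x0C
s_4 = Round(s_3, k_3) = 0xC7
s_5 = Round(s_4, k_4) = 0x7B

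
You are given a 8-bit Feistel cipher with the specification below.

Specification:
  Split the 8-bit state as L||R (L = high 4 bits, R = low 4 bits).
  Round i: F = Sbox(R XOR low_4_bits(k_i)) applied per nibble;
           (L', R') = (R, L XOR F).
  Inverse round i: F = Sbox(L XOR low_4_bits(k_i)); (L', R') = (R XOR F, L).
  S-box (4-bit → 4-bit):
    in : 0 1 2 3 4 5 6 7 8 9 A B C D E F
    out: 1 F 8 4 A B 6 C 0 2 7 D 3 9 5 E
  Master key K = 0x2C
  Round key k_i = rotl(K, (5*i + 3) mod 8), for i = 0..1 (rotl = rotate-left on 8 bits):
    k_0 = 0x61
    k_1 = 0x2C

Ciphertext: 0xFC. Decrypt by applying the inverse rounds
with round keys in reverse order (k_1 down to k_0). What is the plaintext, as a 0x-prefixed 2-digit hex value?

s_0 = ciphertext = 0xFC
s_1 = InvRound(s_0, k_1) = 0x8F
s_2 = InvRound(s_1, k_0) = 0xD8

0xD8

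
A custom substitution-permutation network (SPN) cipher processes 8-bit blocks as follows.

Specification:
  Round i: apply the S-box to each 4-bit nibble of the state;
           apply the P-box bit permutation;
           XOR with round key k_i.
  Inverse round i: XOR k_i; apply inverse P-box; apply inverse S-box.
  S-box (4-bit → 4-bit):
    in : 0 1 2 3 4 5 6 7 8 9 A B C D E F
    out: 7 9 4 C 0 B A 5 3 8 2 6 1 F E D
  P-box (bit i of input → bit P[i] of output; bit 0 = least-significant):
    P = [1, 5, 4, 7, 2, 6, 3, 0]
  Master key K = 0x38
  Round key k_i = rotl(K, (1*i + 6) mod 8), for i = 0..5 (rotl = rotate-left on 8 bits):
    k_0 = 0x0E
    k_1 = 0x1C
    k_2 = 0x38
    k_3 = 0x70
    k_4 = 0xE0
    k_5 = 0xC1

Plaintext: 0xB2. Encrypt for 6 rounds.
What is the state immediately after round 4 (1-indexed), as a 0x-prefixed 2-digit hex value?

0x9A

s_0 = plaintext = 0xB2
s_1 = Round(s_0, k_0) = 0x56
s_2 = Round(s_1, k_1) = 0xF9
s_3 = Round(s_2, k_2) = 0xB5
s_4 = Round(s_3, k_3) = 0x9A
s_5 = Round(s_4, k_4) = 0xC1
s_6 = Round(s_5, k_5) = 0x47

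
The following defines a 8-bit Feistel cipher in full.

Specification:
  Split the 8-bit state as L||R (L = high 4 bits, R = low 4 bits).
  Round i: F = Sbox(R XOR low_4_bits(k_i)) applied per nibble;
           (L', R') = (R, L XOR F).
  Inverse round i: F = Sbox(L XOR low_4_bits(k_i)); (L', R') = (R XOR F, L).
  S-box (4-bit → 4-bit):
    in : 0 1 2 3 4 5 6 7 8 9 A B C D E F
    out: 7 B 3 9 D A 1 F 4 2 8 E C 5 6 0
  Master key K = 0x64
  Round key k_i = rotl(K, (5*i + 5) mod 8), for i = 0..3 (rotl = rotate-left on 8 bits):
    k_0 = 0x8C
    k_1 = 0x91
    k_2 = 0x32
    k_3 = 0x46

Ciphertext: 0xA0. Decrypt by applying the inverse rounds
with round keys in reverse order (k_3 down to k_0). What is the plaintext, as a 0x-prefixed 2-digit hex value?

0x69

s_0 = ciphertext = 0xA0
s_1 = InvRound(s_0, k_3) = 0xCA
s_2 = InvRound(s_1, k_2) = 0xCC
s_3 = InvRound(s_2, k_1) = 0x9C
s_4 = InvRound(s_3, k_0) = 0x69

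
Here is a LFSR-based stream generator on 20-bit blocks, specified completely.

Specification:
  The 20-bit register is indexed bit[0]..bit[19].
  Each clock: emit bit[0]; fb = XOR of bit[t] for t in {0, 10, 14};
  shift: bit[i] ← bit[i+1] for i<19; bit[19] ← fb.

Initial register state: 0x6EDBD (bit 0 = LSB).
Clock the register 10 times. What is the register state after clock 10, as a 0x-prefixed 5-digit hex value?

reg_0 = 0x6EDBD
clock 1: out=1, reg = 0xB76DE
clock 2: out=0, reg = 0x5BB6F
clock 3: out=1, reg = 0xADDB7
clock 4: out=1, reg = 0xD6EDB
clock 5: out=1, reg = 0xEB76D
clock 6: out=1, reg = 0x75BB6
clock 7: out=0, reg = 0xBADDB
clock 8: out=1, reg = 0x5D6ED
clock 9: out=1, reg = 0xAEB76
clock 10: out=0, reg = 0xD75BB

0xD75BB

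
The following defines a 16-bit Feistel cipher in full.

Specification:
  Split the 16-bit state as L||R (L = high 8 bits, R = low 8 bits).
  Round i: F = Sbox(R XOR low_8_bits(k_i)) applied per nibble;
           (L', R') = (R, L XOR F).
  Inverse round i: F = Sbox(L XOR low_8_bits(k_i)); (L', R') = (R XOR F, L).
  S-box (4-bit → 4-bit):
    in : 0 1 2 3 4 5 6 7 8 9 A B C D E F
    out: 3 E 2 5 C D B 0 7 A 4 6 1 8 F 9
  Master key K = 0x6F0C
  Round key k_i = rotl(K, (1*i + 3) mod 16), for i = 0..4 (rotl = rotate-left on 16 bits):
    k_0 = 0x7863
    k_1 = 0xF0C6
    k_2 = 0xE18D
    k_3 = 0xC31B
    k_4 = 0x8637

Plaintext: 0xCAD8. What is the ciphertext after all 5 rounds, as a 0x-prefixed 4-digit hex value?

0xA6FC

s_0 = plaintext = 0xCAD8
s_1 = Round(s_0, k_0) = 0xD8AC
s_2 = Round(s_1, k_1) = 0xAC6C
s_3 = Round(s_2, k_2) = 0x6C52
s_4 = Round(s_3, k_3) = 0x52A6
s_5 = Round(s_4, k_4) = 0xA6FC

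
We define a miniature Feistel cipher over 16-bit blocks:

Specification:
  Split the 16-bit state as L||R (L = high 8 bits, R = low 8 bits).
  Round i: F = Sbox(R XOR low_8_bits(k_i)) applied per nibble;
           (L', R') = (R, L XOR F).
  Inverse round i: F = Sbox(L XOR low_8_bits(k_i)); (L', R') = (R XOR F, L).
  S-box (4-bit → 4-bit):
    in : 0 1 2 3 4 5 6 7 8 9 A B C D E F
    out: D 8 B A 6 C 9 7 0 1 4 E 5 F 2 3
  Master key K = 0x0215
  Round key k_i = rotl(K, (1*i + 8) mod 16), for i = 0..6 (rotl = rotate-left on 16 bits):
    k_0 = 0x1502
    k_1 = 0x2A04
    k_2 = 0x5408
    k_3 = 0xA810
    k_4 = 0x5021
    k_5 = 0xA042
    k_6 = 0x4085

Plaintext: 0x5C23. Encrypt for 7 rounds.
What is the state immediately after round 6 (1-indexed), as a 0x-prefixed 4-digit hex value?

0x202A

s_0 = plaintext = 0x5C23
s_1 = Round(s_0, k_0) = 0x23E4
s_2 = Round(s_1, k_1) = 0xE40E
s_3 = Round(s_2, k_2) = 0x0E3D
s_4 = Round(s_3, k_3) = 0x3DB1
s_5 = Round(s_4, k_4) = 0xB120
s_6 = Round(s_5, k_5) = 0x202A
s_7 = Round(s_6, k_6) = 0x2A63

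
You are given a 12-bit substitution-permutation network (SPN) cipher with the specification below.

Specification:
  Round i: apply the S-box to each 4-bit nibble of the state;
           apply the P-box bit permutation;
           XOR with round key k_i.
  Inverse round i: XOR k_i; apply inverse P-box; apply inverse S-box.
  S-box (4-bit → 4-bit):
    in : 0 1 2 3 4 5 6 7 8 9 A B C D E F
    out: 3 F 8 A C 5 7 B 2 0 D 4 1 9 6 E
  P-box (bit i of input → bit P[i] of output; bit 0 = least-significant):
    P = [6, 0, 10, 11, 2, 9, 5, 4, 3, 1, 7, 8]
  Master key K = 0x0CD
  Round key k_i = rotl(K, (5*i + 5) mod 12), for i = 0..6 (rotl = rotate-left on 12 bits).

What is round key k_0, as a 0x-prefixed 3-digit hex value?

0x9A1

K = 0x0CD
k_0 = rotl(K, (5*0+5) mod 12) = rotl(K, 5) = 0x9A1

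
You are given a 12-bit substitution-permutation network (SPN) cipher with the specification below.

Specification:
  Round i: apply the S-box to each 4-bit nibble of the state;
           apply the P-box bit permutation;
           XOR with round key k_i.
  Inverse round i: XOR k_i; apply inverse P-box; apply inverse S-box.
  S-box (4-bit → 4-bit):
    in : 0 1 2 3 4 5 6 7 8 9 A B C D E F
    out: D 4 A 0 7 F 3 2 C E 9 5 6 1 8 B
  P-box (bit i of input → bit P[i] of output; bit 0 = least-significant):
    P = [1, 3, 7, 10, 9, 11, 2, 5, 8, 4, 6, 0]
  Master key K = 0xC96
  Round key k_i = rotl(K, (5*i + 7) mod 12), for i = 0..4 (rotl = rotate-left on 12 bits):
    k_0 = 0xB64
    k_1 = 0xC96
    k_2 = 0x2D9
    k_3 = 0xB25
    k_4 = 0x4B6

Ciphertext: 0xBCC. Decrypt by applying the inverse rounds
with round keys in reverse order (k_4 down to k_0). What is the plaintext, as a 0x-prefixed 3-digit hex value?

s_0 = ciphertext = 0xBCC
s_1 = InvRound(s_0, k_4) = 0x4FF
s_2 = InvRound(s_1, k_3) = 0x465
s_3 = InvRound(s_2, k_2) = 0x709
s_4 = InvRound(s_3, k_1) = 0xF44
s_5 = InvRound(s_4, k_0) = 0x3EE

0x3EE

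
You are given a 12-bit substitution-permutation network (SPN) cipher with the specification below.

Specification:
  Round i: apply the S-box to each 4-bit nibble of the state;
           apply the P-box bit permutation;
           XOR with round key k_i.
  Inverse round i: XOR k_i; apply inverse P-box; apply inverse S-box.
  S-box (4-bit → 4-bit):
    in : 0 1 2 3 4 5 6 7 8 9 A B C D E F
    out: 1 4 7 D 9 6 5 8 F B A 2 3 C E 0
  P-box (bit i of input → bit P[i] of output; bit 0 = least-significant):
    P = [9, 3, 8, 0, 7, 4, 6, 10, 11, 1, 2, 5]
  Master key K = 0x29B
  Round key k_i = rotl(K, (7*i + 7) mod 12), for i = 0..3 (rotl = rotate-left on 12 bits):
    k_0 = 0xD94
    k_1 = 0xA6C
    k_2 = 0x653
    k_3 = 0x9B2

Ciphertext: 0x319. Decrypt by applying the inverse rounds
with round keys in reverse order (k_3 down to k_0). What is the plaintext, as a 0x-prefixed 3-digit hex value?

s_0 = ciphertext = 0x319
s_1 = InvRound(s_0, k_3) = 0x909
s_2 = InvRound(s_1, k_2) = 0xCE2
s_3 = InvRound(s_2, k_1) = 0x54C
s_4 = InvRound(s_3, k_0) = 0x02B

0x02B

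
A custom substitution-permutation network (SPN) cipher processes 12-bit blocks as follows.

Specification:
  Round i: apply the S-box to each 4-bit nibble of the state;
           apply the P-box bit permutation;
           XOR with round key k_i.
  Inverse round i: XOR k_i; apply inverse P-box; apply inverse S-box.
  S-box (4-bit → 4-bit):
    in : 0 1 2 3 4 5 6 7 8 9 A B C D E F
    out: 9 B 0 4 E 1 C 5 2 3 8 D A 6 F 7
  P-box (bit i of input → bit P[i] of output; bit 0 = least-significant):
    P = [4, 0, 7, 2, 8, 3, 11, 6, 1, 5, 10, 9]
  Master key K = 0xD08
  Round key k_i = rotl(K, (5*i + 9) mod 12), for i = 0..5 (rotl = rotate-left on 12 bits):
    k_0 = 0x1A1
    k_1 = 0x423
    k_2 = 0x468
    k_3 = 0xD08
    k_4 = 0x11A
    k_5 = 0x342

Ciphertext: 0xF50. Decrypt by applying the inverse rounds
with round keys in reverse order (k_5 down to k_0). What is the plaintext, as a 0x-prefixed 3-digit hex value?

s_0 = ciphertext = 0xF50
s_1 = InvRound(s_0, k_5) = 0x735
s_2 = InvRound(s_1, k_4) = 0xE8C
s_3 = InvRound(s_2, k_3) = 0xA56
s_4 = InvRound(s_3, k_2) = 0xED0
s_5 = InvRound(s_4, k_1) = 0x16F
s_6 = InvRound(s_5, k_0) = 0x5C6

0x5C6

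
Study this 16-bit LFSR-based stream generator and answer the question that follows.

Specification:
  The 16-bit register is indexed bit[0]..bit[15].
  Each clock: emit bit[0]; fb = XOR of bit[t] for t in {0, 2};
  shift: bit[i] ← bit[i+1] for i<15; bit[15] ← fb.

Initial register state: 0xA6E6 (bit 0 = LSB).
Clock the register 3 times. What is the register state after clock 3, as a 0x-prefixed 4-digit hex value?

reg_0 = 0xA6E6
clock 1: out=0, reg = 0xD373
clock 2: out=1, reg = 0xE9B9
clock 3: out=1, reg = 0xF4DC

0xF4DC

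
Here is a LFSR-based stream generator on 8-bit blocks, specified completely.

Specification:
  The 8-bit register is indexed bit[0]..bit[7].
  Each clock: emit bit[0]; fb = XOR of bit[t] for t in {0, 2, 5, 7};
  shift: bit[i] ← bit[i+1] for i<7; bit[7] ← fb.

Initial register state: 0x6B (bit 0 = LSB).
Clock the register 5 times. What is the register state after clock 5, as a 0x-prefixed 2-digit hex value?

0xF3

reg_0 = 0x6B
clock 1: out=1, reg = 0x35
clock 2: out=1, reg = 0x9A
clock 3: out=0, reg = 0xCD
clock 4: out=1, reg = 0xE6
clock 5: out=0, reg = 0xF3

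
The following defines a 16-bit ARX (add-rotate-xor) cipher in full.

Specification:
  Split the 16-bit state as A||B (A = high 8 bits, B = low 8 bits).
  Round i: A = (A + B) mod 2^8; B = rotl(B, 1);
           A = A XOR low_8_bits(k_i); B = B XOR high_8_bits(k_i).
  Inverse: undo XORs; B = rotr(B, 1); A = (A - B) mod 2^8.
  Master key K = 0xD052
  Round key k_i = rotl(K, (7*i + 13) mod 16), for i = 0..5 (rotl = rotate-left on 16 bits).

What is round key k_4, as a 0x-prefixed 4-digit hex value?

K = 0xD052
k_0 = rotl(K, (7*0+13) mod 16) = rotl(K, 13) = 0x5A0A
k_1 = rotl(K, (7*1+13) mod 16) = rotl(K, 4) = 0x052D
k_2 = rotl(K, (7*2+13) mod 16) = rotl(K, 11) = 0x9682
k_3 = rotl(K, (7*3+13) mod 16) = rotl(K, 2) = 0x414B
k_4 = rotl(K, (7*4+13) mod 16) = rotl(K, 9) = 0xA5A0

0xA5A0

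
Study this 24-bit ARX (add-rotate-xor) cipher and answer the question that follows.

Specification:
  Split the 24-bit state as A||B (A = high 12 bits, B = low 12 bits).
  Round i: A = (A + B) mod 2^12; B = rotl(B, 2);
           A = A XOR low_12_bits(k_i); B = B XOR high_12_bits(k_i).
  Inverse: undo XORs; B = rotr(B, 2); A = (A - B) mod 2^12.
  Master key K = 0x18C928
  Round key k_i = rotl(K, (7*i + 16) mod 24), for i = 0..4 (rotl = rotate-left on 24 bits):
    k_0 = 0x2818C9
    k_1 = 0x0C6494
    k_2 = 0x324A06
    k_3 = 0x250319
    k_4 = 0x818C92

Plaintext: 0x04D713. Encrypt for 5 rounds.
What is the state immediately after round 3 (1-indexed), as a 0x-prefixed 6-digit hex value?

0xCD0CF2

s_0 = plaintext = 0x04D713
s_1 = Round(s_0, k_0) = 0xFA9ECC
s_2 = Round(s_1, k_1) = 0xAE1BF5
s_3 = Round(s_2, k_2) = 0xCD0CF2
s_4 = Round(s_3, k_3) = 0xADB19B
s_5 = Round(s_4, k_4) = 0x0E4E74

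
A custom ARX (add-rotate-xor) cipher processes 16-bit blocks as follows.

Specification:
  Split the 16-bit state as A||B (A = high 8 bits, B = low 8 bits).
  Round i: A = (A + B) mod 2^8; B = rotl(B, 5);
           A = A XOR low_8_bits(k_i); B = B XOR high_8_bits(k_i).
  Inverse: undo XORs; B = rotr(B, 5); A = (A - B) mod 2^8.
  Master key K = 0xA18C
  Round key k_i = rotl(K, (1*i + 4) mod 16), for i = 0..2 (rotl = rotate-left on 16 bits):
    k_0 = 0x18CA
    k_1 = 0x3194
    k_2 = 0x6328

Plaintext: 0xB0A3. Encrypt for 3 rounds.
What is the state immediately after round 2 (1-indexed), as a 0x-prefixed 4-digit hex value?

s_0 = plaintext = 0xB0A3
s_1 = Round(s_0, k_0) = 0x996C
s_2 = Round(s_1, k_1) = 0x91BC
s_3 = Round(s_2, k_2) = 0x65F4

0x91BC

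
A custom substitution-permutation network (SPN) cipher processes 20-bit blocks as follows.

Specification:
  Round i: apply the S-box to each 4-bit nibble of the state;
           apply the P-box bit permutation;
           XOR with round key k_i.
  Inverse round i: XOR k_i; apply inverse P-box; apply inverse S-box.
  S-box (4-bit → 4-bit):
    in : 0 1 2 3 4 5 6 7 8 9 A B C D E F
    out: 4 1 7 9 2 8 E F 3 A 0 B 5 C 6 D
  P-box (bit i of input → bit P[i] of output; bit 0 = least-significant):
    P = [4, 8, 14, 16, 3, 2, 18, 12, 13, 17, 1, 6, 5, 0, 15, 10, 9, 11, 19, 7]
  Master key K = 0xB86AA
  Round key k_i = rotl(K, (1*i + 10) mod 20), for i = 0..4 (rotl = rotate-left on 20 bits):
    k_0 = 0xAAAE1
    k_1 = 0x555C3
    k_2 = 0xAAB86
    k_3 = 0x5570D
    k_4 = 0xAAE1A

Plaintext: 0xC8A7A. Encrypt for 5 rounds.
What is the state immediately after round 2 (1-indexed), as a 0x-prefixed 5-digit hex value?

0xB397A

s_0 = plaintext = 0xC8A7A
s_1 = Round(s_0, k_0) = 0x6B8CC
s_2 = Round(s_1, k_1) = 0xB397A
s_3 = Round(s_2, k_2) = 0xCB56A
s_4 = Round(s_3, k_3) = 0x94168
s_5 = Round(s_4, k_4) = 0xE978F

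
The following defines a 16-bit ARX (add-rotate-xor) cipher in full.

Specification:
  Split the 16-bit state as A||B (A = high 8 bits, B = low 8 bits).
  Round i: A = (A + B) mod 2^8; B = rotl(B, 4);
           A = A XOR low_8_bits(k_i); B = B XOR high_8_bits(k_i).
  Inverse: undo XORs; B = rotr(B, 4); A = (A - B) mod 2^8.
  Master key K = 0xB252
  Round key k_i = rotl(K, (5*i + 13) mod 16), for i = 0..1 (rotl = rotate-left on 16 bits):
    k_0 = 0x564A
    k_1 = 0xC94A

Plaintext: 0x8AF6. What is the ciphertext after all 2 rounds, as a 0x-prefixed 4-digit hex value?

0x495A

s_0 = plaintext = 0x8AF6
s_1 = Round(s_0, k_0) = 0xCA39
s_2 = Round(s_1, k_1) = 0x495A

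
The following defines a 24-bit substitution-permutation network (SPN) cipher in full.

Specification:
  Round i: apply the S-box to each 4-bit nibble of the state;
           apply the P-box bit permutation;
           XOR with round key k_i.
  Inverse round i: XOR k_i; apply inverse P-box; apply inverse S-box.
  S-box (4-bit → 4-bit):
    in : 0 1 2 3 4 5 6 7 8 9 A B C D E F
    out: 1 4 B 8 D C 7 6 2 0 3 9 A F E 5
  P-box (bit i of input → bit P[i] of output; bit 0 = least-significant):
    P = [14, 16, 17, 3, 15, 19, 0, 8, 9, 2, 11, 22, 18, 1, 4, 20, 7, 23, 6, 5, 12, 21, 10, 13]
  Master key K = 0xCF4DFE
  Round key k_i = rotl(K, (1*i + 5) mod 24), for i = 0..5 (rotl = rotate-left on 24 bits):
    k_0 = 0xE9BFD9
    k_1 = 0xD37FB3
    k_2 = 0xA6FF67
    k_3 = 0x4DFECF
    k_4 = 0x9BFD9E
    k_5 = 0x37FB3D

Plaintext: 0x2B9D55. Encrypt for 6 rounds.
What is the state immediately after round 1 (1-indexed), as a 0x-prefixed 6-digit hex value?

s_0 = plaintext = 0x2B9D55
s_1 = Round(s_0, k_0) = 0x8B8474
s_2 = Round(s_1, k_1) = 0xB93518
s_3 = Round(s_2, k_2) = 0xF7C766
s_4 = Round(s_3, k_3) = 0xD62288
s_5 = Round(s_4, k_4) = 0x66CB58
s_6 = Round(s_5, k_5) = 0xC6ECFE

0x8B8474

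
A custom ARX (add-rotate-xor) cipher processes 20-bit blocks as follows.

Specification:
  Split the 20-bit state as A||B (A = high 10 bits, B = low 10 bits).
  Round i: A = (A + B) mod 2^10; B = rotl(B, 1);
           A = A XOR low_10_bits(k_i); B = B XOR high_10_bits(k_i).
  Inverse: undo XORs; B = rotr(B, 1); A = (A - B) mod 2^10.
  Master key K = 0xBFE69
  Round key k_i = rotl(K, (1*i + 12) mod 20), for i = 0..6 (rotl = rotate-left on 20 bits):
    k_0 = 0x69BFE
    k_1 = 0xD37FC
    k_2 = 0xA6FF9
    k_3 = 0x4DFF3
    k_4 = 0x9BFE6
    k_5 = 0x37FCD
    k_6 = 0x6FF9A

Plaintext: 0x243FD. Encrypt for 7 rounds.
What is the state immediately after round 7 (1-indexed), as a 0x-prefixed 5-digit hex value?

s_0 = plaintext = 0x243FD
s_1 = Round(s_0, k_0) = 0xDCE5D
s_2 = Round(s_1, k_1) = 0x8B3F6
s_3 = Round(s_2, k_2) = 0x76D76
s_4 = Round(s_3, k_3) = 0x28BDB
s_5 = Round(s_4, k_4) = 0xE6DD8
s_6 = Round(s_5, k_5) = 0xAFB6F
s_7 = Round(s_6, k_6) = 0x6DF60

0x6DF60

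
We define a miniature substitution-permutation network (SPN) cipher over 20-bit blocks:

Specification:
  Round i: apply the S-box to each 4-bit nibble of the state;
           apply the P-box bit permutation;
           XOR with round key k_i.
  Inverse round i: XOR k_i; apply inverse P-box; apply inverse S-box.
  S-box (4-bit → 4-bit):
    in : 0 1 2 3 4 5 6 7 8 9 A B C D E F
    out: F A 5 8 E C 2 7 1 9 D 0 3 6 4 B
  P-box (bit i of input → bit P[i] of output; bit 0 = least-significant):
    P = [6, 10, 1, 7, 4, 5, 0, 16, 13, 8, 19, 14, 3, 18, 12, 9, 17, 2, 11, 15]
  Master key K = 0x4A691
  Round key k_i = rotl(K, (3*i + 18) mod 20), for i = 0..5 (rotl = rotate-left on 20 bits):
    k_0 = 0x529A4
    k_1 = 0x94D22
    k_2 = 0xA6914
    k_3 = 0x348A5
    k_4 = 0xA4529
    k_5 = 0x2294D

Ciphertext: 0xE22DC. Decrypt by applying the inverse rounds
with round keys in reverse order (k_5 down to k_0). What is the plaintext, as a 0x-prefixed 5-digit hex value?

0xFE0C3

s_0 = ciphertext = 0xE22DC
s_1 = InvRound(s_0, k_5) = 0xE1D23
s_2 = InvRound(s_1, k_4) = 0xE73BE
s_3 = InvRound(s_2, k_3) = 0xE07AE
s_4 = InvRound(s_3, k_2) = 0xEF9C4
s_5 = InvRound(s_4, k_1) = 0xFD810
s_6 = InvRound(s_5, k_0) = 0xFE0C3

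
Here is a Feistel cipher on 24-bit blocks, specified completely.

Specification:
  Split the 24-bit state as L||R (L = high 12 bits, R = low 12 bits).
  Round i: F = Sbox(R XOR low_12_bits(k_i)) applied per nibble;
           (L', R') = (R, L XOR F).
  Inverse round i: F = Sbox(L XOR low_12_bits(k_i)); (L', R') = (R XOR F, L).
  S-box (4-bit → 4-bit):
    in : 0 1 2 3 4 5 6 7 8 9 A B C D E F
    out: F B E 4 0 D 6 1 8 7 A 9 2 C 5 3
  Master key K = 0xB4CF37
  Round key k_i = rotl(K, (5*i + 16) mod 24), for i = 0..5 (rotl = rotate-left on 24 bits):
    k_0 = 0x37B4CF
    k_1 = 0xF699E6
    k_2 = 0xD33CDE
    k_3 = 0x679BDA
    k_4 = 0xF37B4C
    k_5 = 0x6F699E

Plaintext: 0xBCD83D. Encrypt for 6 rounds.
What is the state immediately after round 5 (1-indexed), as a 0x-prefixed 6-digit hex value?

s_0 = plaintext = 0xBCD83D
s_1 = Round(s_0, k_0) = 0x83D9F3
s_2 = Round(s_1, k_1) = 0x9F3780
s_3 = Round(s_2, k_2) = 0x780026
s_4 = Round(s_3, k_3) = 0x026EB2
s_5 = Round(s_4, k_4) = 0xEB2D13
s_6 = Round(s_5, k_5) = 0xD13E3E

0xEB2D13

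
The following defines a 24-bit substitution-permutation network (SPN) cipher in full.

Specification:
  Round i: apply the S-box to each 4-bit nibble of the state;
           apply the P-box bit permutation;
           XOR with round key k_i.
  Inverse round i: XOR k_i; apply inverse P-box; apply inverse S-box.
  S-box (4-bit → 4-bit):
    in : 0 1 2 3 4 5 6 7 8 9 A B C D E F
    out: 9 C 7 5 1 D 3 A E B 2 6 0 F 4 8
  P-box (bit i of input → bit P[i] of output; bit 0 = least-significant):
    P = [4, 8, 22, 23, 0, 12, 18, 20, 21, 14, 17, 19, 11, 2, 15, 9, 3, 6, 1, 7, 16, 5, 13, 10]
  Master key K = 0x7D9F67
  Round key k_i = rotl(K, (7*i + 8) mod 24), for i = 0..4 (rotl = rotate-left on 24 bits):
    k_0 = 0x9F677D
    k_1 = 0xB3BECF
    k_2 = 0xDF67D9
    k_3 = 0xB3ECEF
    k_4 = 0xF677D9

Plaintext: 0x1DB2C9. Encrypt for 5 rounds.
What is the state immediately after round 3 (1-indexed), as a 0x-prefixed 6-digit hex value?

0x0A4B71

s_0 = plaintext = 0x1DB2C9
s_1 = Round(s_0, k_0) = 0x3D82A3
s_2 = Round(s_1, k_1) = 0xD04C11
s_3 = Round(s_2, k_2) = 0x0A4B71
s_4 = Round(s_3, k_3) = 0x60B0AF
s_5 = Round(s_4, k_4) = 0x5FE775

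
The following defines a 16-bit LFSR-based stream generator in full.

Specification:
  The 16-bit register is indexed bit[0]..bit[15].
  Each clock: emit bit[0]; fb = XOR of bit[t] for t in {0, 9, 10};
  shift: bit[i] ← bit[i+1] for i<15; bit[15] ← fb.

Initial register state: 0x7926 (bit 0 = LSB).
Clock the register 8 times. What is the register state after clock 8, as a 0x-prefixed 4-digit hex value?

0x0479

reg_0 = 0x7926
clock 1: out=0, reg = 0x3C93
clock 2: out=1, reg = 0x1E49
clock 3: out=1, reg = 0x8F24
clock 4: out=0, reg = 0x4792
clock 5: out=0, reg = 0x23C9
clock 6: out=1, reg = 0x11E4
clock 7: out=0, reg = 0x08F2
clock 8: out=0, reg = 0x0479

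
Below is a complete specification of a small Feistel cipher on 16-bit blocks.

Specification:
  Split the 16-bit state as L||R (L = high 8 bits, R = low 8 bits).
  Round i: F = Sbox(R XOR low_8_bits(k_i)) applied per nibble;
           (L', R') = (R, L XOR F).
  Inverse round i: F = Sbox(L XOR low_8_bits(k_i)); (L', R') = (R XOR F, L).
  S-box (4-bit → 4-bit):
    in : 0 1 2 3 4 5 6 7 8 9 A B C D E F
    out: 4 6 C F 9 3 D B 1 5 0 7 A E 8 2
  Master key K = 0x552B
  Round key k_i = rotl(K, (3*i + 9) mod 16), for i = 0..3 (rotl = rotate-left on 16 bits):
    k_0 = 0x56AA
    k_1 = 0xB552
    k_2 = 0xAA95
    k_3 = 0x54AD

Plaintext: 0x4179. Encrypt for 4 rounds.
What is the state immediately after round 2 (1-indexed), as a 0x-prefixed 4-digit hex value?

0xAE53

s_0 = plaintext = 0x4179
s_1 = Round(s_0, k_0) = 0x79AE
s_2 = Round(s_1, k_1) = 0xAE53
s_3 = Round(s_2, k_2) = 0x5303
s_4 = Round(s_3, k_3) = 0x035B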